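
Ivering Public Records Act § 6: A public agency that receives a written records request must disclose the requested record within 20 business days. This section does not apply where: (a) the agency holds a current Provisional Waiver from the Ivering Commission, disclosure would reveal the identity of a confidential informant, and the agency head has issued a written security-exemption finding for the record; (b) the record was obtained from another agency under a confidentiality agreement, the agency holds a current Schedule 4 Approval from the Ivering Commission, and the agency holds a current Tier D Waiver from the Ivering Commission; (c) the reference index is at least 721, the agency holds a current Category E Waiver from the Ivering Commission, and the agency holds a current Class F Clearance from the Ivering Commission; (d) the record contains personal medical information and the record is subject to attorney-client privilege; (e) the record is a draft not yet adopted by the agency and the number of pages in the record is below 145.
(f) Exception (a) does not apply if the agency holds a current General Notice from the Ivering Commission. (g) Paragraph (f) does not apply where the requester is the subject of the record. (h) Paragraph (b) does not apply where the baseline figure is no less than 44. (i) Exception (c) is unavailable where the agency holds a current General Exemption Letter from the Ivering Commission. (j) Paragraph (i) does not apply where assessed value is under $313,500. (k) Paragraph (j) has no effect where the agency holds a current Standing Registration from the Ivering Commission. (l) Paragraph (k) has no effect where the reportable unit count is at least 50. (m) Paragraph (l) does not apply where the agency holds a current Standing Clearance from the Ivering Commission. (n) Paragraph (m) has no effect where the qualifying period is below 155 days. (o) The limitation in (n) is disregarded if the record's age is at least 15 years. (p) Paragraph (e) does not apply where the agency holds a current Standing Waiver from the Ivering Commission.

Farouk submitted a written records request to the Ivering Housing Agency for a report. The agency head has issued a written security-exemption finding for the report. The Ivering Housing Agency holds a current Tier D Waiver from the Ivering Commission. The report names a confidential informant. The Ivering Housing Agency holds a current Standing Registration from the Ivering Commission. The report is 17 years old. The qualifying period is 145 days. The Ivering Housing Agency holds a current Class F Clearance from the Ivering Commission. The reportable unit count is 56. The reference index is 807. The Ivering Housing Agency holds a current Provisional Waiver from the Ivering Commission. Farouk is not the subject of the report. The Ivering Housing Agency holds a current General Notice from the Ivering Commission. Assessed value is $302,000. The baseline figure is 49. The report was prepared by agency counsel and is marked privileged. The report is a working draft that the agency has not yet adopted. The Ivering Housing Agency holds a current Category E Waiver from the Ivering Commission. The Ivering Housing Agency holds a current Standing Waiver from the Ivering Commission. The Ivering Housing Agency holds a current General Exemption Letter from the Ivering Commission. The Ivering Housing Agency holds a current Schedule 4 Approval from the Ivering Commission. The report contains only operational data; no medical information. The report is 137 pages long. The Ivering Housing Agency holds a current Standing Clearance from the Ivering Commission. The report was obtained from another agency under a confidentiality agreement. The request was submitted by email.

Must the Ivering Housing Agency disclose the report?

Yes — the Ivering Housing Agency must disclose the report.

Exception (a): a current Provisional Waiver is held; the report names a confidential informant; a written security-exemption finding has been issued — every condition holds. However, paragraphs (f)–(g) must be considered: (f) operates against (a): a current General Notice is held. (g) is not triggered (Farouk is not the subject of the report), so (f) stands. So (a) is unavailable.
Exception (b): the report was obtained under a confidentiality agreement; a current Schedule 4 Approval is held; a current Tier D Waiver is held — every condition holds. But applying paragraph (h): (h) operates — the baseline figure is 49, meeting the 44 threshold. Exception (b) does not apply.
Exception (c) is satisfied on its face — the reference index is 807, meeting the 721 threshold; a current Category E Waiver is held; a current Class F Clearance is held. But: (i) operates against (c): a current General Exemption Letter is held. (j) is engaged (assessed value is $302,000, under the $313,500 limit), but is displaced by (k): (k) operates against (j): a current Standing Registration is held. (l) is engaged (the reportable unit count is 56, meeting the 50 threshold), but yields to (m): (m) operates against (l): a current Standing Clearance is held. (n) would limit (m) — the qualifying period is 145 days, below the 155 days limit — but (o) sets (n) aside: (o) applies — the record's age is 17 years, meeting the 15 years threshold. Exception (c) does not apply.
Exception (d) requires that the record contains personal medical information; but the report contains only operational data, so (d) is unavailable.
Exception (e): the report is an unadopted draft; the number of pages in the record is 137, below the 145 limit — every condition holds. But applying paragraph (p): (p) operates against (e): a current Standing Waiver is held. So (e) is unavailable.
No exception applies. The general rule governs.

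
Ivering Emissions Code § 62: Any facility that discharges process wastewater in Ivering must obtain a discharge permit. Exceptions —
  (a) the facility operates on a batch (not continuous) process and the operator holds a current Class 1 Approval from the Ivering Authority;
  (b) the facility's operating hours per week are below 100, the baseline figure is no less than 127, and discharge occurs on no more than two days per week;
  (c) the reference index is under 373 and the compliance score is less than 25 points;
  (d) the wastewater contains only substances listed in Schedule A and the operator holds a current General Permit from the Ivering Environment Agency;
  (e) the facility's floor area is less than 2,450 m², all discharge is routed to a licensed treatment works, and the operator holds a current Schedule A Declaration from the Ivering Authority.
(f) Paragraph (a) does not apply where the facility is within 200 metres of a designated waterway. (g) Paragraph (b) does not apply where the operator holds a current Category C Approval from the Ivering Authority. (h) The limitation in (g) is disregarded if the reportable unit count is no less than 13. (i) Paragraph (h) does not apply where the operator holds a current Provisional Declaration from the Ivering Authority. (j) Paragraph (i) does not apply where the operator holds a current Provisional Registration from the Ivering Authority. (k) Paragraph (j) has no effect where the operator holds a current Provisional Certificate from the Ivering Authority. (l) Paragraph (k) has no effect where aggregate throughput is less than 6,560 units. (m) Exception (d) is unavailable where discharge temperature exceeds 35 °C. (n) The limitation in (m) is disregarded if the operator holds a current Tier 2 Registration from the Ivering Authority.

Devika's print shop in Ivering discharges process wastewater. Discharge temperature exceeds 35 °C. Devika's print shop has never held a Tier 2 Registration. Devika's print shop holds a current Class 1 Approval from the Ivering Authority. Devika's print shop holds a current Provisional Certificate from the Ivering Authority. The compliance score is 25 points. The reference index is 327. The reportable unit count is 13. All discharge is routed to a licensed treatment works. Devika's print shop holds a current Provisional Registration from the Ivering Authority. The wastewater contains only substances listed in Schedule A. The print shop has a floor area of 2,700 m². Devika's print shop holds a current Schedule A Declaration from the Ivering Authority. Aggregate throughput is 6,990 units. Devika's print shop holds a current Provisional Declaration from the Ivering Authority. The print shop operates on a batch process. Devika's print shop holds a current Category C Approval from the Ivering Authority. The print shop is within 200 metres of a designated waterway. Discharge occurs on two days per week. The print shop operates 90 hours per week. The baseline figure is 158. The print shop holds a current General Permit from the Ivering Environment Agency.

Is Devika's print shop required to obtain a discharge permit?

Exception (a): the facility operates on a batch process; a current Class 1 Approval is held — every condition holds. But: (f) operates against (a): the print shop is within 200 m of a designated waterway. Exception (a) does not apply.
Exception (b)'s conditions are all satisfied: the facility's operating hours per week are 90, below the 100 limit; the baseline figure is 158, meeting the 127 threshold; discharge occurs on no more than two days per week. However, paragraphs (g)–(l) must be considered: (g) is triggered — a current Category C Approval is held. (h) applies (the reportable unit count is 13, meeting the 13 threshold), but is overridden by (i): (i) is engaged — a current Provisional Declaration is held. (j) applies (a current Provisional Registration is held), but is overridden by (k): (k) is engaged — a current Provisional Certificate is held. (l), which would lift (k), is inapplicable — aggregate throughput is 6,990 units, not less than 6,560 units. Exception (b) does not apply.
Exception (c) fails — the compliance score is 25 points, not less than 25 points.
Exception (d)'s conditions are all satisfied: the wastewater is Schedule-A-only; a current General Permit is held. But applying paragraphs (m)–(n): (m) is triggered — discharge temperature exceeds 35 °C. (n), which would lift (m), is inapplicable — no current Tier 2 Registration is held. (d) is therefore removed.
Exception (e) fails — the facility's floor area is 2,700 m², not less than 2,450 m².
No exception is made out. Devika's print shop falls within the general rule.

Yes — Devika's print shop must obtain a discharge permit.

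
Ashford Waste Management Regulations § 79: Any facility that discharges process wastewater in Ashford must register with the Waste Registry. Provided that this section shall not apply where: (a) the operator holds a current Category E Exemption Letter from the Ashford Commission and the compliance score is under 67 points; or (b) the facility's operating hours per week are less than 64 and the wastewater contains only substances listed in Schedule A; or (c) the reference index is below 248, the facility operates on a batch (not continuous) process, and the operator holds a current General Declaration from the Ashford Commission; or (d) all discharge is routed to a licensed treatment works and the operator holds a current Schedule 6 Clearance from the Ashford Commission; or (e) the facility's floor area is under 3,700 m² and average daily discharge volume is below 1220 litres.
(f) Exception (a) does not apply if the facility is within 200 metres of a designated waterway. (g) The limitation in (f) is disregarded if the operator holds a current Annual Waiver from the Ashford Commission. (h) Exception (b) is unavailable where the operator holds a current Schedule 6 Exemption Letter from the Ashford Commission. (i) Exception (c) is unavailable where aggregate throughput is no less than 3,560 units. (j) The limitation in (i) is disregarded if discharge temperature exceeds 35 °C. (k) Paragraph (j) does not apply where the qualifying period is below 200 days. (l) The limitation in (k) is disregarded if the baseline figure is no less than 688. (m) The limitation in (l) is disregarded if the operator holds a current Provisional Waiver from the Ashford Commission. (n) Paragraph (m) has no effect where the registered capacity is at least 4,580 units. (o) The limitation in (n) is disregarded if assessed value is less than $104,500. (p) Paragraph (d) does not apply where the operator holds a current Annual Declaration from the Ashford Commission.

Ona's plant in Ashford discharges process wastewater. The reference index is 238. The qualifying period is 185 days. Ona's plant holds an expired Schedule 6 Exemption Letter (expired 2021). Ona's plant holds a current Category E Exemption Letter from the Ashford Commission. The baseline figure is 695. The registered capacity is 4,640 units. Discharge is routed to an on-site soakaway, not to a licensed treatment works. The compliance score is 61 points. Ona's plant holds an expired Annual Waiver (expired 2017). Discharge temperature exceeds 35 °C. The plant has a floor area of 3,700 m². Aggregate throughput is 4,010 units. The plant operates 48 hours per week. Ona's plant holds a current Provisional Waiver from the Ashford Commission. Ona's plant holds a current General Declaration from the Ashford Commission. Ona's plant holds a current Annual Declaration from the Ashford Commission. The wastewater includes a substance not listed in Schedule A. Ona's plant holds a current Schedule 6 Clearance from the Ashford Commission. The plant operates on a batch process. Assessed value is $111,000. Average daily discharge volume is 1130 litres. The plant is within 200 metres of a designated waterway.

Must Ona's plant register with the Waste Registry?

No — exception (c) applies; Ona's plant is not required to register with the Waste Registry.

Exception (a)'s conditions are all satisfied: a current Category E Exemption Letter is held; the compliance score is 61 points, under the 67 points limit. But applying paragraphs (f)–(g): (f) operates against (a): the plant is within 200 m of a designated waterway. (g), which would lift (f), is not triggered — there is no Annual Waiver in force. (a) is therefore removed.
Exception (b) fails — the wastewater includes a non-Schedule-A substance.
Exception (c) is satisfied on its face — the reference index is 238, below the 248 limit; the facility operates on a batch process; a current General Declaration is held. As to paragraphs (i)–(o): (i) would limit (c) — aggregate throughput is 4,010 units, meeting the 3,560 units threshold — but (j) sets (i) aside: (j) applies — discharge temperature exceeds 35 °C. (k) applies (the qualifying period is 185 days, below the 200 days limit), but is set aside by (l): (l) operates against (k): the baseline figure is 695, meeting the 688 threshold. (m) would limit (l) — a current Provisional Waiver is held — but (n) sets (m) aside: (n) operates against (m): the registered capacity is 4,640 units, meeting the 4,580 units threshold. (o) is not engaged (assessed value is $111,000, not less than $104,500), so (n) stands. (c) remains available.
Exception (d) fails — discharge is not routed to a licensed treatment works.
Exception (e) does not apply: the facility's floor area is 3,700 m², not under 3,700 m².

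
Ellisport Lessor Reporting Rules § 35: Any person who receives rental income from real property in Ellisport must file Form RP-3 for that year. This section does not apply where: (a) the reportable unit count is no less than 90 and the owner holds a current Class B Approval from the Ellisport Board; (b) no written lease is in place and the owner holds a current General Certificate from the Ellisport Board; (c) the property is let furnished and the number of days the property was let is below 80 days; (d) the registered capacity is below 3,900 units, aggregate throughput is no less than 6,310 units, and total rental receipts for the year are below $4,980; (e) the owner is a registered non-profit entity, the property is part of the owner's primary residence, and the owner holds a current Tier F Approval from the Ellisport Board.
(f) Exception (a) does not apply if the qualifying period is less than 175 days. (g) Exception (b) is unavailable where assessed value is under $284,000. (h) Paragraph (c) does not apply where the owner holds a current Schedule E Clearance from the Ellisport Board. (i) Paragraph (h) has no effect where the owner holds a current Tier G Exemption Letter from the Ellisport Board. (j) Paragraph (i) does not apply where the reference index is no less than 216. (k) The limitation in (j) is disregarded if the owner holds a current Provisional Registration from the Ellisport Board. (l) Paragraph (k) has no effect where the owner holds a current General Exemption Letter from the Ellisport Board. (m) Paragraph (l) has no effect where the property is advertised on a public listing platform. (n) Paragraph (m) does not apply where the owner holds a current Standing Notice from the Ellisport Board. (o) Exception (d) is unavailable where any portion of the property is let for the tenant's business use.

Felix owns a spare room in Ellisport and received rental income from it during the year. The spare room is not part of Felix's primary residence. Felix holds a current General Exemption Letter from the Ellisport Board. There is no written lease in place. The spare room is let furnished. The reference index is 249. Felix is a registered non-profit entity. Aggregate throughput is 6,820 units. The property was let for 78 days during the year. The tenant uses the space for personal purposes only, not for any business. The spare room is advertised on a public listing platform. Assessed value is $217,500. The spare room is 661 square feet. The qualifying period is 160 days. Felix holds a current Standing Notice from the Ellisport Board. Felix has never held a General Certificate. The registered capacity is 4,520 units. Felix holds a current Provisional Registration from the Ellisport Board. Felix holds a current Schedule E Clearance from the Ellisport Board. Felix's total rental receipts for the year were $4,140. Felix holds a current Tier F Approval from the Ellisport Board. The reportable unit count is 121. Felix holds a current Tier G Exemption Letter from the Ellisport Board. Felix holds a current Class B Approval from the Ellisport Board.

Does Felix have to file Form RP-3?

Exception (a)'s conditions are all satisfied: the reportable unit count is 121, meeting the 90 threshold; a current Class B Approval is held. However, paragraph (f) must be considered: (f) operates — the qualifying period is 160 days, less than the 175 days limit. Exception (a) does not apply.
Exception (b) requires that the owner holds a current General Certificate from the Ellisport Board; but the General Certificate is not current, so (b) is unavailable.
Exception (c) is satisfied on its face — the property is let furnished; the number of days the property was let is 78 days, below the 80 days limit. But: (h) is triggered — a current Schedule E Clearance is held. (i) is triggered (a current Tier G Exemption Letter is held), but is itself disapplied by (j): (j) operates against (i): the reference index is 249, meeting the 216 threshold. (k) would limit (j) — a current Provisional Registration is held — but (l) sets (k) aside: (l) is triggered — a current General Exemption Letter is held. (m) is engaged (the property is publicly advertised), but is overridden by (n): (n) is engaged — a current Standing Notice is held. So (c) is unavailable.
Exception (d) does not apply: the registered capacity is 4,520 units, not below 3,900 units.
Exception (e) requires that the property is part of the owner's primary residence; but the spare room is not part of the primary residence, so (e) is unavailable.
No exception applies. The general rule governs.

Yes — Felix must file Form RP-3.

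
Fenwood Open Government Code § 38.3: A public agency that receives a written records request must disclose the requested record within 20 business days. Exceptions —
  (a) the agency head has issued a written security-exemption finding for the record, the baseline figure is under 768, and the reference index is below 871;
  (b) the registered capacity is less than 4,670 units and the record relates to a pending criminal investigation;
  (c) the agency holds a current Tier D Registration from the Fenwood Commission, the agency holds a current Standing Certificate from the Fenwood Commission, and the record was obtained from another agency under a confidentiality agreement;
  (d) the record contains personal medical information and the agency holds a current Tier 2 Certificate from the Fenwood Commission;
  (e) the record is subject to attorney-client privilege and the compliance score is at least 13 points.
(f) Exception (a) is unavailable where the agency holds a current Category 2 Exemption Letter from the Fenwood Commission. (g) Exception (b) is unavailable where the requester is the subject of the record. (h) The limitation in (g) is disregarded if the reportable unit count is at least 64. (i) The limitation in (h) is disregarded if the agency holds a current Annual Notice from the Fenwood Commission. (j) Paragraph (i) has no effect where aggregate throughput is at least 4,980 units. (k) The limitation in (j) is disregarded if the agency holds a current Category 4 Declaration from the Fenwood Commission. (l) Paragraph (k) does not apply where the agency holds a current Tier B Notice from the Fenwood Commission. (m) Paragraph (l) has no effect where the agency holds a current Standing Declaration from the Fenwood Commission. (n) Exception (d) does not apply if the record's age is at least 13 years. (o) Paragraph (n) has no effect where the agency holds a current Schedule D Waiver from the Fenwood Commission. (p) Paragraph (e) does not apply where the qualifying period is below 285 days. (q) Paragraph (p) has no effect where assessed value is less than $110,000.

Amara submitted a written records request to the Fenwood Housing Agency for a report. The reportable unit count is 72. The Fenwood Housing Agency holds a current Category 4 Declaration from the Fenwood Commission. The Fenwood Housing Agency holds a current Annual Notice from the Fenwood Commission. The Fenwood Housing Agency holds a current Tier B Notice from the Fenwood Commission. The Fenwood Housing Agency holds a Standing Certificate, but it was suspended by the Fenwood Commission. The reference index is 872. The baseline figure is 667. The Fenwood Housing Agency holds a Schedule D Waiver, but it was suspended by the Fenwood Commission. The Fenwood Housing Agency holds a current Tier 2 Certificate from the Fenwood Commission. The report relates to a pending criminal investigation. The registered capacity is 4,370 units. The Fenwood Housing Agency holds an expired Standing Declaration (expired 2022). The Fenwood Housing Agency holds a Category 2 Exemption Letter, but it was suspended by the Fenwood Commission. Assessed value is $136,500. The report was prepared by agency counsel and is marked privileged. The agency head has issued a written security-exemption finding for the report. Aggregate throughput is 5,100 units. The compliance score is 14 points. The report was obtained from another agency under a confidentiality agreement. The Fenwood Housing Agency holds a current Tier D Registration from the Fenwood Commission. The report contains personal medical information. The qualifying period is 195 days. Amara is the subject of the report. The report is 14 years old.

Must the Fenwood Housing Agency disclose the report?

Exception (a) requires that the reference index is below 871; but the reference index is 872, not below 871, so (a) is unavailable.
Exception (b): the registered capacity is 4,370 units, less than the 4,670 units limit; the report relates to a pending investigation — every condition holds. Considering the limiting provisions: (g) would limit (b) — Amara is the subject of the report — but (h) sets (g) aside: (h) applies — the reportable unit count is 72, meeting the 64 threshold. (i) is engaged (a current Annual Notice is held), but yields to (j): (j) operates against (i): aggregate throughput is 5,100 units, meeting the 4,980 units threshold. (k) applies (a current Category 4 Declaration is held), but is overridden by (l): (l) operates against (k): a current Tier B Notice is held. (m) is not triggered (the Standing Declaration is not current), so (l) stands. So (b) applies.
Exception (c) requires that the agency holds a current Standing Certificate from the Fenwood Commission; but there is no Standing Certificate in force, so (c) is unavailable.
Exception (d) is satisfied on its face — the report contains personal medical information; a current Tier 2 Certificate is held. However, paragraphs (n)–(o) must be considered: (n) is engaged — the record's age is 14 years, meeting the 13 years threshold. (o), which would lift (n), is not engaged — no current Schedule D Waiver is held. Exception (d) does not apply.
Exception (e)'s conditions are all satisfied: the report is privileged; the compliance score is 14 points, meeting the 13 points threshold. But applying paragraphs (p)–(q): (p) operates against (e): the qualifying period is 195 days, below the 285 days limit. (q) does not operate here (assessed value is $136,500, not less than $110,000), so (p) stands. So (e) is unavailable.

No — exception (b) applies; the Fenwood Housing Agency is not required to disclose the report.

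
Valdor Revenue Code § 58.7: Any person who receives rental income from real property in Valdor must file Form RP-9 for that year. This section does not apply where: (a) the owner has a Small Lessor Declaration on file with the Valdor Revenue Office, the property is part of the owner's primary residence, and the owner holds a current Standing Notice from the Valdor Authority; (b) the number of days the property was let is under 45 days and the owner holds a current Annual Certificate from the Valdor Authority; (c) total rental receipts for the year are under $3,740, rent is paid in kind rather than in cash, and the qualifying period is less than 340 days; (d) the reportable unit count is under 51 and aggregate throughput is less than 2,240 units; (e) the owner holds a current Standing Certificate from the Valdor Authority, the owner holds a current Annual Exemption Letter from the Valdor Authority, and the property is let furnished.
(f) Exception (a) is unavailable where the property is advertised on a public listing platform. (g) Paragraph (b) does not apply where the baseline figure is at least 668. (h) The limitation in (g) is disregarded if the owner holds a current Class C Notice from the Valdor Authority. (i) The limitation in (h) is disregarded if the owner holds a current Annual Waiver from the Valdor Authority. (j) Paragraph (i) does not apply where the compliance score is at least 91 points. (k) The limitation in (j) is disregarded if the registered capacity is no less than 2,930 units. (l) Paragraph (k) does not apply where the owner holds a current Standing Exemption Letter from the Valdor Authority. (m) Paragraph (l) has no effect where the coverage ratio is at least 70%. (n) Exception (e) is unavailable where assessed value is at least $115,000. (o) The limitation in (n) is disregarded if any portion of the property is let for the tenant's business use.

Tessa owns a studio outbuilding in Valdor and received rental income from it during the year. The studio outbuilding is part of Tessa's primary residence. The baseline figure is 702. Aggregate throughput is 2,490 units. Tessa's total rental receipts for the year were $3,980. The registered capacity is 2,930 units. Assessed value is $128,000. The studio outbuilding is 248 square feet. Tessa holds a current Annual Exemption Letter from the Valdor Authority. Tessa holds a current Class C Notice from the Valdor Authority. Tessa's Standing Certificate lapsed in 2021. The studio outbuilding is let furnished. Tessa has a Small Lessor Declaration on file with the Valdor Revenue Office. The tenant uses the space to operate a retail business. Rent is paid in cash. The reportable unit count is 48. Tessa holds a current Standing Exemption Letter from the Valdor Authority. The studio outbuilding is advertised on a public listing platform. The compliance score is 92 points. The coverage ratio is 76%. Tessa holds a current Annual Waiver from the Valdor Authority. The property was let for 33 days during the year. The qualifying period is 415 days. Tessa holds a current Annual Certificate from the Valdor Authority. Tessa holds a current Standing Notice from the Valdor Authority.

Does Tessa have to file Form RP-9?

Exception (a) is satisfied on its face — a Small Lessor Declaration is on file; the studio outbuilding is part of the primary residence; a current Standing Notice is held. But applying paragraph (f): (f) is engaged — the property is publicly advertised. (a) is therefore removed.
All of (b)'s requirements are met (the number of days the property was let is 33 days, under the 45 days limit; a current Annual Certificate is held). However, paragraphs (g)–(m) must be considered: (g) operates against (b): the baseline figure is 702, meeting the 668 threshold. (h) operates (a current Class C Notice is held), but is set aside by (i): (i) operates — a current Annual Waiver is held. (j) is triggered (the compliance score is 92 points, meeting the 91 points threshold), but is set aside by (k): (k) operates against (j): the registered capacity is 2,930 units, meeting the 2,930 units threshold. (l) is triggered (a current Standing Exemption Letter is held), but is overridden by (m): (m) is engaged — the coverage ratio is 76%, meeting the 70% threshold. So (b) is unavailable.
Exception (c) fails — total rental receipts for the year are $3,980, not under $3,740.
Exception (d) requires that aggregate throughput is less than 2,240 units; but aggregate throughput is 2,490 units, not less than 2,240 units, so (d) is unavailable.
Exception (e) does not apply: the Standing Certificate is not current.
No exception displaces § 58.7.

Yes — Tessa must file Form RP-9.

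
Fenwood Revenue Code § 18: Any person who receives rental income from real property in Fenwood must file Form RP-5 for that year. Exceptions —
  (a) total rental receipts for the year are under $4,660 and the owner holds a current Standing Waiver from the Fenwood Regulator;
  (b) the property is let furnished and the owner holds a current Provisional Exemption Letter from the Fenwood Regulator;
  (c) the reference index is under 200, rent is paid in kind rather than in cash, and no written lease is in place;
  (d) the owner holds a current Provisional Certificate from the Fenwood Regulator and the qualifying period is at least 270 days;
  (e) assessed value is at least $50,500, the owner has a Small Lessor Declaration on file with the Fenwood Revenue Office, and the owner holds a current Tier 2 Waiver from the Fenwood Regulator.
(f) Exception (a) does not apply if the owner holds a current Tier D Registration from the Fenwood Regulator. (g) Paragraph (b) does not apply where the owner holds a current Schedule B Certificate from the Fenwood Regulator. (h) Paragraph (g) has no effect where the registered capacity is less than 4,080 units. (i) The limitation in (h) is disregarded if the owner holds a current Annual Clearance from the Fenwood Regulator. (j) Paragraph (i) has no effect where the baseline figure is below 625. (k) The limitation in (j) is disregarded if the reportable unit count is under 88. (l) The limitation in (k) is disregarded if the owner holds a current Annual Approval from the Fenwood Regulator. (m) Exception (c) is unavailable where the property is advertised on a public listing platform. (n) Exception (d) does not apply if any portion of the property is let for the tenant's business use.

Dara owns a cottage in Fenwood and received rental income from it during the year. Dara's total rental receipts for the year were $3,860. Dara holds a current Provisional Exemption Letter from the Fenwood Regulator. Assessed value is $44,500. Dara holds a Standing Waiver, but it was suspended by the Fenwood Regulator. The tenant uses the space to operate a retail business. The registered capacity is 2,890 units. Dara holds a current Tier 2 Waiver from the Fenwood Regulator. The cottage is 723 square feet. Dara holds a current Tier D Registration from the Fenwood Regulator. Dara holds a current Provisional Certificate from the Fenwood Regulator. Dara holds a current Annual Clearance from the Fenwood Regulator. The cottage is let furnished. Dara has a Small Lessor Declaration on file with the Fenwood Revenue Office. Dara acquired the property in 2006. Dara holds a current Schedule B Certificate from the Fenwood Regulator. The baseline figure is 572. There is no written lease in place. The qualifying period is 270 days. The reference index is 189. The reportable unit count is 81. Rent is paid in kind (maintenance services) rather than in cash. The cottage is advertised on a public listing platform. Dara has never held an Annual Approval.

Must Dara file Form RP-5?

Exception (a) does not apply: no current Standing Waiver is held.
Exception (b)'s conditions are all satisfied: the property is let furnished; a current Provisional Exemption Letter is held. But applying paragraphs (g)–(l): (g) operates — a current Schedule B Certificate is held. (h) is engaged (the registered capacity is 2,890 units, less than the 4,080 units limit), but is itself disapplied by (i): (i) operates against (h): a current Annual Clearance is held. (j) would limit (i) — the baseline figure is 572, below the 625 limit — but (k) sets (j) aside: (k) operates against (j): the reportable unit count is 81, under the 88 limit. (l) is inapplicable (no current Annual Approval is held), so (k) stands. (b) is therefore removed.
Exception (c) is satisfied on its face — the reference index is 189, under the 200 limit; rent is paid in kind; there is no written lease. But applying paragraph (m): (m) is triggered — the property is publicly advertised. So (c) is unavailable.
Exception (d) is satisfied on its face — a current Provisional Certificate is held; the qualifying period is 270 days, meeting the 270 days threshold. Turning to paragraph (n): (n) operates against (d): the space is let for business use. Exception (d) does not apply.
Exception (e) fails — assessed value is $44,500, short of $50,500.
None of the exceptions is available; § 18 applies in full.

Yes — Dara must file Form RP-5.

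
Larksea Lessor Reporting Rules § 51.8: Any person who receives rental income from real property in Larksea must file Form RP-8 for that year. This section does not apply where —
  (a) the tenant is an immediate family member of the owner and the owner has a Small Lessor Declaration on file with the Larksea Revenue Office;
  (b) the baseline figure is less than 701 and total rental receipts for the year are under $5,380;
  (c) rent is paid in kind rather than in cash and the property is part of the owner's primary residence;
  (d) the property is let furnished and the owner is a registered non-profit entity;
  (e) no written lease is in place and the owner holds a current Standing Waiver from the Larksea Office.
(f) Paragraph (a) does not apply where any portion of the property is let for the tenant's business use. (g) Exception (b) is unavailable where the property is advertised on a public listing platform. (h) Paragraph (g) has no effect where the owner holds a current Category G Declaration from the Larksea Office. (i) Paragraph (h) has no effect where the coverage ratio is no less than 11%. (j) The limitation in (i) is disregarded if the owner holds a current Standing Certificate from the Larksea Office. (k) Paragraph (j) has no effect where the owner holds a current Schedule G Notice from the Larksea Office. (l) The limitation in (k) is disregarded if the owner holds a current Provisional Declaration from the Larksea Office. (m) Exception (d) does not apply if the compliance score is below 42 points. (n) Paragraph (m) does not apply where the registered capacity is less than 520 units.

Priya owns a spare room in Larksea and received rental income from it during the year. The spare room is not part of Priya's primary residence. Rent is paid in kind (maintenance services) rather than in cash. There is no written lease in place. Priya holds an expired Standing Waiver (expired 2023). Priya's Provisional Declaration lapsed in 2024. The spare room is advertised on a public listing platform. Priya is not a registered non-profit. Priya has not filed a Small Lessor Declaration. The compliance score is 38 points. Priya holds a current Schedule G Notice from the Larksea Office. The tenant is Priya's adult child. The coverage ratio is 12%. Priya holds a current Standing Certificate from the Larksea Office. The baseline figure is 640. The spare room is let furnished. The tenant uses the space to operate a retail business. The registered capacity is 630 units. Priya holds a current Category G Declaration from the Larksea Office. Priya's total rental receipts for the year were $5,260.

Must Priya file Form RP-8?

Exception (a) requires that the owner has a Small Lessor Declaration on file with the Larksea Revenue Office; but no Small Lessor Declaration is on file, so (a) is unavailable.
Exception (b) is satisfied on its face — the baseline figure is 640, less than the 701 limit; total rental receipts for the year are $5,260, under the $5,380 limit. But applying paragraphs (g)–(l): (g) operates against (b): the property is publicly advertised. (h) would limit (g) — a current Category G Declaration is held — but (i) sets (h) aside: (i) operates against (h): the coverage ratio is 12%, meeting the 11% threshold. (j) would limit (i) — a current Standing Certificate is held — but (k) sets (j) aside: (k) operates against (j): a current Schedule G Notice is held. (l), which would lift (k), is not engaged — the Provisional Declaration is not current. (b) is therefore removed.
Exception (c) requires that the property is part of the owner's primary residence; but the spare room is not part of the primary residence, so (c) is unavailable.
Exception (d) fails — Priya is not a registered non-profit.
Exception (e) does not apply: the Standing Waiver is not current.
None of the exceptions is available; § 51.8 applies in full.

Yes — Priya must file Form RP-8.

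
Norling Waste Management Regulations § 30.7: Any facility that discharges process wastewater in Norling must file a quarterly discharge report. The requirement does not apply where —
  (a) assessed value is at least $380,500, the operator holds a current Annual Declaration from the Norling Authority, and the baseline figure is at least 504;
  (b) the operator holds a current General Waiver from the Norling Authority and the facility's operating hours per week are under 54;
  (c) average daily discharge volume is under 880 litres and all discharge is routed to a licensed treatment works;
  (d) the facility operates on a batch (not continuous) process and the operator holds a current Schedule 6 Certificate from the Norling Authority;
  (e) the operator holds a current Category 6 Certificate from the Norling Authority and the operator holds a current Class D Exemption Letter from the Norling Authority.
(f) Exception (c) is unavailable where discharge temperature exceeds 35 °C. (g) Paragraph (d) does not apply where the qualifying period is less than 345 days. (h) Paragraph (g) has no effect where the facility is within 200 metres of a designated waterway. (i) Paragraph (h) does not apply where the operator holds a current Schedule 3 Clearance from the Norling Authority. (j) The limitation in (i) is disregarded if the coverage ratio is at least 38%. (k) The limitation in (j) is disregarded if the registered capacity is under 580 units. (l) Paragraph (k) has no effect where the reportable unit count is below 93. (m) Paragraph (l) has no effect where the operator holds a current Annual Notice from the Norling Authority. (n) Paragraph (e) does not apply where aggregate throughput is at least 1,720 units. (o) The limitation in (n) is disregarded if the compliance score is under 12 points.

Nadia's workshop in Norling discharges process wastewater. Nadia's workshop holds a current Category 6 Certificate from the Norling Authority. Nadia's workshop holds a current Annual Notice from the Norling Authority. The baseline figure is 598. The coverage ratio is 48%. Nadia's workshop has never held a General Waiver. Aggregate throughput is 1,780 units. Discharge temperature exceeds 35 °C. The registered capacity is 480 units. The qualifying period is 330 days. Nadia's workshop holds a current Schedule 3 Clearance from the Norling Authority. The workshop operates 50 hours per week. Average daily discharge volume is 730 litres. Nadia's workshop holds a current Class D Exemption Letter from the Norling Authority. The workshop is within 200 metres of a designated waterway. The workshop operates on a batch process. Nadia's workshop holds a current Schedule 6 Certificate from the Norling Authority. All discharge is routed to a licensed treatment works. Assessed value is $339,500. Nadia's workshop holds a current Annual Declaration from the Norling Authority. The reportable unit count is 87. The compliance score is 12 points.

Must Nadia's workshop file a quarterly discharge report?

Exception (a) does not apply: assessed value is $339,500, short of $380,500.
Exception (b) does not apply: the General Waiver is not current.
Exception (c)'s conditions are all satisfied: average daily discharge volume is 730 litres, under the 880 litres limit; discharge is routed to a licensed treatment works. But applying paragraph (f): (f) is engaged — discharge temperature exceeds 35 °C. (c) is therefore removed.
Exception (d)'s conditions are all satisfied: the facility operates on a batch process; a current Schedule 6 Certificate is held. Turning to paragraphs (g)–(m): (g) operates against (d): the qualifying period is 330 days, less than the 345 days limit. (h) is engaged (the workshop is within 200 m of a designated waterway), but is overridden by (i): (i) operates against (h): a current Schedule 3 Clearance is held. (j) is triggered (the coverage ratio is 48%, meeting the 38% threshold), but is displaced by (k): (k) is triggered — the registered capacity is 480 units, under the 580 units limit. (l) would limit (k) — the reportable unit count is 87, below the 93 limit — but (m) sets (l) aside: (m) operates — a current Annual Notice is held. (d) is therefore removed.
All of (e)'s requirements are met (a current Category 6 Certificate is held; a current Class D Exemption Letter is held). But: (n) applies — aggregate throughput is 1,780 units, meeting the 1,720 units threshold. (o), which would lift (n), is not engaged — the compliance score is 12 points, not under 12 points. Exception (e) does not apply.
No exception applies. The general rule governs.

Yes — Nadia's workshop must file a quarterly discharge report.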